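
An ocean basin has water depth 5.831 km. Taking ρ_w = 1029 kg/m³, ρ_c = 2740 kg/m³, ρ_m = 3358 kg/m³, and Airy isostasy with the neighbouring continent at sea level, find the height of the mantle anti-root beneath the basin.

For local isostatic compensation: replacing crust with seawater at the top is compensated by replacing crust with mantle at the base: d (ρ_c − ρ_w) = a (ρ_m − ρ_c).
a = d (ρ_c − ρ_w)/(ρ_m − ρ_c) = 5.831 km × 1711/618 = 16.1 km.

16.1 km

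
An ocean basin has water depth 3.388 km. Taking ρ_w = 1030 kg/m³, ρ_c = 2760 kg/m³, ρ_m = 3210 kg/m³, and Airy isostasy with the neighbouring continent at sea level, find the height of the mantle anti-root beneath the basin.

13 km

Equating mass per unit area of the two columns: replacing crust with seawater at the top is compensated by replacing crust with mantle at the base: d (ρ_c − ρ_w) = a (ρ_m − ρ_c).
a = d (ρ_c − ρ_w)/(ρ_m − ρ_c) = 3.388 km × 1730/450 = 13 km.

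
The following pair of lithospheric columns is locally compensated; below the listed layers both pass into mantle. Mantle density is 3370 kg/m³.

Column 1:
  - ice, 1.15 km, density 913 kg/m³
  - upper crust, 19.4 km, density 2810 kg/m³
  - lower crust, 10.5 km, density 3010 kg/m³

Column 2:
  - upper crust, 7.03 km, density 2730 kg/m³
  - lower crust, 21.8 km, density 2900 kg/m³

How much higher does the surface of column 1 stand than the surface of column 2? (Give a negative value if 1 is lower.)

0.808 km

For any compensation level in the mantle, the mantle terms cancel and isostasy reduces to e = (Σt_1 − Σt_2) − (Σ(ρt)_1 − Σ(ρt)_2) / ρ_m.
Σt_1 = 31.05 km; Σt_2 = 28.83 km; Σ(ρt)_1 = 87168.95; Σ(ρt)_2 = 82411.9 (in km·kg/m³).
e = (31.05 − 28.83) − (87168.95 − 82411.9) / 3370 = 0.808 km.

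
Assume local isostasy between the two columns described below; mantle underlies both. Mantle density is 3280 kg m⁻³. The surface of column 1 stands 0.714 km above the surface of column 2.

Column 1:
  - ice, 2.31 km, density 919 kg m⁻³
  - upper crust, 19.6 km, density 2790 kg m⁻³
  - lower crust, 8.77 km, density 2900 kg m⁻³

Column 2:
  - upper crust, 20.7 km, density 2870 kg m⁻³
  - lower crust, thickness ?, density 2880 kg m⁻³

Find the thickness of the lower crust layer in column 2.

Take the compensation level at the base of the deeper column (depth z_c below the surface of column 1) and equate Σ ρ_i t_i down to z_c; mantle fills any gap and the z_c terms cancel.
Column 1: 2.31×919 + 19.6×2790 + 8.77×2900 + (z_c − 30.68)×3280
Column 2: 0.714×0 + 20.7×2870 + x×2880 + (z_c − 0.714 − 20.7 − x)×3280
The z_c×3280 term appears on both sides and cancels. Collect the known terms of each column as K = Σ(ρt)_known − 3280 × (depth of known layers): K_1 = 82239.89 − 3280×30.68 = −18390.51; K_2 = 59409 − 3280×(0.714 + 20.7) = −10828.92.
Balance: K_1 = K_2 − x×(3280 − 2880), so x = (K_2 − K_1)/(3280 − 2880) = 7561.59/400 = 18.9 km.

18.9 km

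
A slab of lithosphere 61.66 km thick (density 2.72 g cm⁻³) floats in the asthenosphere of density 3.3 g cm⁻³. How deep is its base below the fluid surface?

Draft d = t ρ_obj/ρ_fluid = 61.66 km × 2.72/3.3 = 50.8 km.

50.8 km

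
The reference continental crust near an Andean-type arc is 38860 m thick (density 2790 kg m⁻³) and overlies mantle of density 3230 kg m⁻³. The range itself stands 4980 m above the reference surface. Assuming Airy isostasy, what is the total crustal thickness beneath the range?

75400 m

Root depth r = h ρ_c / (ρ_m − ρ_c) = 4980 m × 2790 / 440 = 31580 m.
Total thickness = T + h + r = 38860 m + 4980 m + 31580 m = 75400 m.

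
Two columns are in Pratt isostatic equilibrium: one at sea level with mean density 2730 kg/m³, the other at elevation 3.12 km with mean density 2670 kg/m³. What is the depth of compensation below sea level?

139 km

ρ_ref D = ρ (D + h) → D (ρ_ref − ρ) = ρ h.
D = ρ h/(ρ_ref − ρ) = 2670 × 3.12 km/(2730 − 2670) = 139 km.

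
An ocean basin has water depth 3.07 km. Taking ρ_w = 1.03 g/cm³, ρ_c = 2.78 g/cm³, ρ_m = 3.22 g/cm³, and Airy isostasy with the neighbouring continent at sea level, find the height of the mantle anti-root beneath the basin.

In Airy isostatic equilibrium: replacing crust with seawater at the top is compensated by replacing crust with mantle at the base: d (ρ_c − ρ_w) = a (ρ_m − ρ_c).
a = d (ρ_c − ρ_w)/(ρ_m − ρ_c) = 3.07 km × 1.75/0.44 = 12.2 km.

12.2 km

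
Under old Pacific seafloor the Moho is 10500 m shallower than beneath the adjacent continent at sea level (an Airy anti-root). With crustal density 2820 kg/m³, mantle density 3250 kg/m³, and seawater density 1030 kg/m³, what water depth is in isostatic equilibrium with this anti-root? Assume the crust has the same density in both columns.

Replacing a thickness d of crust by seawater at the top must be balanced by replacing crust with mantle at the base: d (ρ_c − ρ_w) = a (ρ_m − ρ_c).
d = a (ρ_m − ρ_c)/(ρ_c − ρ_w) = 10500 m × 430/1790 = 2520 m.

2520 m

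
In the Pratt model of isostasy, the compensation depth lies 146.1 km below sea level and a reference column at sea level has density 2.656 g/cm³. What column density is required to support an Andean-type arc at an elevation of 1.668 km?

Pratt balance: ρ_ref D = ρ (D + h).
ρ = ρ_ref D/(D + h) = 2.656 × 146.1 km/(146.1 km + 1.668 km) = 2.63 g/cm³.

2.63 g/cm³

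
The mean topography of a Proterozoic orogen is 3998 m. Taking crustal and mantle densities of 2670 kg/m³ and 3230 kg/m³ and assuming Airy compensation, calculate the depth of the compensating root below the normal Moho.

19100 m

In Airy isostatic equilibrium: the weight of the topography is balanced by the buoyancy of the root, ρ_c h = (ρ_m − ρ_c) r.
r = h · ρ_c / (ρ_m − ρ_c) = 3998 m × 2670 / (3230 − 2670) = 19100 m.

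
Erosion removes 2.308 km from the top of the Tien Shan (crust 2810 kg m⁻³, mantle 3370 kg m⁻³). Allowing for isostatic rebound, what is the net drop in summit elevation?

Rebound u = e ρ_c/ρ_m = 2.308 km × 2810/3370 = 1.924 km.
Net surface drop = e − u = 2.308 km − 1.924 km = e (ρ_m − ρ_c)/ρ_m = 0.384 km.

0.384 km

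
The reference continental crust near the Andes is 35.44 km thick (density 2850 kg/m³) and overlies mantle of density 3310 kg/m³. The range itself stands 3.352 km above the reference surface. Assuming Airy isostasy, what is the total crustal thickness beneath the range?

Root depth r = h ρ_c / (ρ_m − ρ_c) = 3.352 km × 2850 / 460 = 20.77 km.
Total thickness = T + h + r = 35.44 km + 3.352 km + 20.77 km = 59.6 km.

59.6 km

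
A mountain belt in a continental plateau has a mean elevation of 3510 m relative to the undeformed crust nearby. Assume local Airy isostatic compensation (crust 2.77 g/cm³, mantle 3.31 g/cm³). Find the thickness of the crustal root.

18000 m

For local isostatic compensation: the weight of the topography is balanced by the buoyancy of the root, ρ_c h = (ρ_m − ρ_c) r.
r = h · ρ_c / (ρ_m − ρ_c) = 3510 m × 2.77 / (3.31 − 2.77) = 18000 m.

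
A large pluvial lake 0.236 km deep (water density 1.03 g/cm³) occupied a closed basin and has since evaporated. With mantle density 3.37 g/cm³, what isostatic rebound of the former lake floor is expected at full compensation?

u = d ρ_w/ρ_m = 0.236 km × 1.03/3.37 = 0.0721 km.

0.0721 km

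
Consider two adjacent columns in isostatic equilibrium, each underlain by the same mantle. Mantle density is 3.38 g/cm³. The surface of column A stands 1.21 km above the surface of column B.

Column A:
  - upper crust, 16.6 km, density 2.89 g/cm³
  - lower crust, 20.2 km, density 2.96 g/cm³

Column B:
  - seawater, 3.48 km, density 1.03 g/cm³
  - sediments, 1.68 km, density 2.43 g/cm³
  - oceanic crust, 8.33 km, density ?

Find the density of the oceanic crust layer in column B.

3.05 g/cm³

Take the compensation level at the base of the deeper column (depth z_c below the surface of column A) and equate Σ ρ_i t_i down to z_c; mantle fills any gap and the z_c terms cancel.
Column A: 16.6×2.89 + 20.2×2.96 + (z_c − 36.8)×3.38
Column B: 1.21×0 + 3.48×1.03 + 1.68×2.43 + 8.33×ρ + (z_c − 1.21 − 13.49)×3.38
The z_c×3.38 term appears on both sides and cancels. Collect the known terms of each column as K = Σ(ρt)_known − 3.38 × (depth of known layers): K_A = 107.766 − 3.38×36.8 = −16.618; K_B = 7.6668 − 3.38×(1.21 + 13.49) = −42.0192.
Balance: K_A = K_B + 8.33×ρ, so ρ = (K_A − K_B)/8.33 = 25.4012/8.33 = 3.05 g/cm³.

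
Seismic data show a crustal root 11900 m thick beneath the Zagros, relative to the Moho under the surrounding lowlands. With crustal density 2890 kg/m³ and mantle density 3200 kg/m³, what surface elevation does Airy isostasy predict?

Balancing pressure at the compensation depth: ρ_c h = (ρ_m − ρ_c) r.
h = r (ρ_m − ρ_c) / ρ_c = 11900 m × (3200 − 2890) / 2890 = 1280 m.

1280 m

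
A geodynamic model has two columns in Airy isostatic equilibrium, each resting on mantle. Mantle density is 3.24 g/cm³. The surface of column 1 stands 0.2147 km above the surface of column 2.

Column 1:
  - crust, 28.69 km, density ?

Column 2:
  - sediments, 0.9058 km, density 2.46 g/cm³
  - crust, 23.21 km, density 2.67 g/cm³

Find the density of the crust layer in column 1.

Take the compensation level at the base of the deeper column (depth z_c below the surface of column 1) and equate Σ ρ_i t_i down to z_c; mantle fills any gap and the z_c terms cancel.
Column 1: 28.69×ρ + (z_c − 28.69)×3.24
Column 2: 0.2147×0 + 0.9058×2.46 + 23.21×2.67 + (z_c − 0.2147 − 24.1158)×3.24
The z_c×3.24 term appears on both sides and cancels. Collect the known terms of each column as K = Σ(ρt)_known − 3.24 × (depth of known layers): K_1 = 0 − 3.24×28.69 = −92.9556; K_2 = 64.198968 − 3.24×(0.2147 + 24.1158) = −14.631852.
Balance: K_1 + 28.69×ρ = K_2, so ρ = (K_2 − K_1)/28.69 = 78.3237/28.69 = 2.73 g/cm³.

2.73 g/cm³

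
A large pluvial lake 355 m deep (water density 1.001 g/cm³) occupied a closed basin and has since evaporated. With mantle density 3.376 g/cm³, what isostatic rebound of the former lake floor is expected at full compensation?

105 m

u = d ρ_w/ρ_m = 355 m × 1.001/3.376 = 105 m.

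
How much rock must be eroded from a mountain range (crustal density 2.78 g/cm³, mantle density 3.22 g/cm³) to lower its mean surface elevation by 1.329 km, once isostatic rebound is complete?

9.73 km

Net drop Δ = e − u = e − e ρ_c/ρ_m = e (ρ_m − ρ_c)/ρ_m.
e = Δ ρ_m/(ρ_m − ρ_c) = 1.329 km × 3.22/0.44 = 9.73 km.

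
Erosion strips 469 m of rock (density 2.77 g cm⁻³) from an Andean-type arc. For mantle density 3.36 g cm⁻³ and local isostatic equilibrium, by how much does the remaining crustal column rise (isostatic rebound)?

387 m

Unloading: uplift u = e ρ_c/ρ_m = 469 m × 2.77/3.36 = 387 m.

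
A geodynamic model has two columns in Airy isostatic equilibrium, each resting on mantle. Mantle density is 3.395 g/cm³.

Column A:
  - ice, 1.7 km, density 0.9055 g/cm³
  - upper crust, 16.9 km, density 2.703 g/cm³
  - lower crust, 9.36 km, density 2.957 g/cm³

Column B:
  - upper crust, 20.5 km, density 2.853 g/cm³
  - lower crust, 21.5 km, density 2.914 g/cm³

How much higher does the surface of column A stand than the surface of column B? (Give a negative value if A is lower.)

For any compensation level in the mantle, the mantle terms cancel and isostasy reduces to e = (Σt_A − Σt_B) − (Σ(ρt)_A − Σ(ρt)_B) / ρ_m.
Σt_A = 27.96 km; Σt_B = 42 km; Σ(ρt)_A = 74.89757; Σ(ρt)_B = 121.1375 (in km·g/cm³).
e = (27.96 − 42) − (74.89757 − 121.1375) / 3.395 = −0.42 km.

−0.42 km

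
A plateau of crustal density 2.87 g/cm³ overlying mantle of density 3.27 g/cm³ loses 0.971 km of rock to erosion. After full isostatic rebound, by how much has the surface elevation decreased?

Rebound u = e ρ_c/ρ_m = 0.971 km × 2.87/3.27 = 0.8522 km.
Net surface drop = e − u = 0.971 km − 0.8522 km = e (ρ_m − ρ_c)/ρ_m = 0.119 km.

0.119 km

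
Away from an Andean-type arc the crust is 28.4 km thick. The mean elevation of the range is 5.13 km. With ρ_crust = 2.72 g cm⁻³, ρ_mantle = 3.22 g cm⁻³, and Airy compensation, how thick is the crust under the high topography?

61.4 km

Root depth r = h ρ_c / (ρ_m − ρ_c) = 5.13 km × 2.72 / 0.5 = 27.91 km.
Total thickness = T + h + r = 28.4 km + 5.13 km + 27.91 km = 61.4 km.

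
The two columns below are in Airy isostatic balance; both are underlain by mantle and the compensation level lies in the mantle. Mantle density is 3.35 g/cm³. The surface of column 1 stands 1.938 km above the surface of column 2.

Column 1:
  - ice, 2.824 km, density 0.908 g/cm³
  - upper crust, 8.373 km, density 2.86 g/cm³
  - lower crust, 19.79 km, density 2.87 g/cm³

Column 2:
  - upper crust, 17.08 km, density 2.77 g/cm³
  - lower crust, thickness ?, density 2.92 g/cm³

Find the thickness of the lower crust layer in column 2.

Take the compensation level at the base of the deeper column (depth z_c below the surface of column 1) and equate Σ ρ_i t_i down to z_c; mantle fills any gap and the z_c terms cancel.
Column 1: 2.824×0.908 + 8.373×2.86 + 19.79×2.87 + (z_c − 30.987)×3.35
Column 2: 1.938×0 + 17.08×2.77 + x×2.92 + (z_c − 1.938 − 17.08 − x)×3.35
The z_c×3.35 term appears on both sides and cancels. Collect the known terms of each column as K = Σ(ρt)_known − 3.35 × (depth of known layers): K_1 = 83.308272 − 3.35×30.987 = −20.498178; K_2 = 47.3116 − 3.35×(1.938 + 17.08) = −16.3987.
Balance: K_1 = K_2 − x×(3.35 − 2.92), so x = (K_2 − K_1)/(3.35 − 2.92) = 4.09948/0.43 = 9.53 km.

9.53 km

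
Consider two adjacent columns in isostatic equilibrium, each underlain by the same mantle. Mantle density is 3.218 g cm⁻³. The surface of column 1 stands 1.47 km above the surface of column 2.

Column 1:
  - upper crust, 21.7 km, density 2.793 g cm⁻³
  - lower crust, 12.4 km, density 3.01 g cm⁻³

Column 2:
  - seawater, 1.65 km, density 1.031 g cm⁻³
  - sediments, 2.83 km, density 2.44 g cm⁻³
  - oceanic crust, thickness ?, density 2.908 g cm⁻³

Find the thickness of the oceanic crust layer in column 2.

4.07 km

Take the compensation level at the base of the deeper column (depth z_c below the surface of column 1) and equate Σ ρ_i t_i down to z_c; mantle fills any gap and the z_c terms cancel.
Column 1: 21.7×2.793 + 12.4×3.01 + (z_c − 34.1)×3.218
Column 2: 1.47×0 + 1.65×1.031 + 2.83×2.44 + x×2.908 + (z_c − 1.47 − 4.48 − x)×3.218
The z_c×3.218 term appears on both sides and cancels. Collect the known terms of each column as K = Σ(ρt)_known − 3.218 × (depth of known layers): K_1 = 97.9321 − 3.218×34.1 = −11.8017; K_2 = 8.60635 − 3.218×(1.47 + 4.48) = −10.54075.
Balance: K_1 = K_2 − x×(3.218 − 2.908), so x = (K_2 − K_1)/(3.218 − 2.908) = 1.26095/0.31 = 4.07 km.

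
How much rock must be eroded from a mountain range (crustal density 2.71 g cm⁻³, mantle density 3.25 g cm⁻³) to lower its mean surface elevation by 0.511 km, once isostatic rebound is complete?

Net drop Δ = e − u = e − e ρ_c/ρ_m = e (ρ_m − ρ_c)/ρ_m.
e = Δ ρ_m/(ρ_m − ρ_c) = 0.511 km × 3.25/0.54 = 3.08 km.

3.08 km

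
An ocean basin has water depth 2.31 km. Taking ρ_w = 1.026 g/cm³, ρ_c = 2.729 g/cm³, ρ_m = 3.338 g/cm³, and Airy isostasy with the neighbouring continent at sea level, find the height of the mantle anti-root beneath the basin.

By Archimedes' principle applied to the lithosphere: replacing crust with seawater at the top is compensated by replacing crust with mantle at the base: d (ρ_c − ρ_w) = a (ρ_m − ρ_c).
a = d (ρ_c − ρ_w)/(ρ_m − ρ_c) = 2.31 km × 1.703/0.609 = 6.46 km.

6.46 km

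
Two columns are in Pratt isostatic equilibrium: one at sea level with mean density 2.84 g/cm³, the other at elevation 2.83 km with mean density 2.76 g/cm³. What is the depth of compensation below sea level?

97.6 km

ρ_ref D = ρ (D + h) → D (ρ_ref − ρ) = ρ h.
D = ρ h/(ρ_ref − ρ) = 2.76 × 2.83 km/(2.84 − 2.76) = 97.6 km.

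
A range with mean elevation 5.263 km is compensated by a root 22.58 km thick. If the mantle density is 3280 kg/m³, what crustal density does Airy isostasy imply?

2660 kg/m³

ρ_c h = (ρ_m − ρ_c) r → ρ_c (h + r) = ρ_m r → ρ_c = ρ_m r / (h + r).
ρ_c = 3280 × 22.58 km / (5.263 km + 22.58 km) = 2660 kg/m³.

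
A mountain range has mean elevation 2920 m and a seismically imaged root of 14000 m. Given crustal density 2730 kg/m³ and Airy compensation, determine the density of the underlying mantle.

Airy balance: ρ_c h = (ρ_m − ρ_c) r → ρ_m = ρ_c (1 + h/r).
ρ_m = 2730 × (1 + 2920 m/14000 m) = 3300 kg/m³.

3300 kg/m³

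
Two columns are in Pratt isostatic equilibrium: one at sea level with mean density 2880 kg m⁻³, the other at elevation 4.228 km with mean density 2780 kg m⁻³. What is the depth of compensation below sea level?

118 km

ρ_ref D = ρ (D + h) → D (ρ_ref − ρ) = ρ h.
D = ρ h/(ρ_ref − ρ) = 2780 × 4.228 km/(2880 − 2780) = 118 km.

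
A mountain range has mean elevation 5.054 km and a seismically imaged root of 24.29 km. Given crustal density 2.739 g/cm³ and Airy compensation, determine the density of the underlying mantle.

Airy balance: ρ_c h = (ρ_m − ρ_c) r → ρ_m = ρ_c (1 + h/r).
ρ_m = 2.739 × (1 + 5.054 km/24.29 km) = 3.31 g/cm³.

3.31 g/cm³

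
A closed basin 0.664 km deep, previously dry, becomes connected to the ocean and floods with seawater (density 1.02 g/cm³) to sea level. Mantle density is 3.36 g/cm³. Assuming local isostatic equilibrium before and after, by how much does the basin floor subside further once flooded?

0.289 km

After flooding the water column is d + s deep. Its weight must equal the weight of mantle displaced by the extra subsidence s: (d + s) ρ_w = s ρ_m.
s = d ρ_w / (ρ_m − ρ_w) = 0.664 km × 1.02/(3.36 − 1.02) = 0.289 km.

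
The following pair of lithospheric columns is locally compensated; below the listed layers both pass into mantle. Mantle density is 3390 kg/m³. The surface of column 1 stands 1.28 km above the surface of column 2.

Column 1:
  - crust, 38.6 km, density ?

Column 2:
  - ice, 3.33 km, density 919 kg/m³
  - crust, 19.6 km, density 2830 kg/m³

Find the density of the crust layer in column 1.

Take the compensation level at the base of the deeper column (depth z_c below the surface of column 1) and equate Σ ρ_i t_i down to z_c; mantle fills any gap and the z_c terms cancel.
Column 1: 38.6×ρ + (z_c − 38.6)×3390
Column 2: 1.28×0 + 3.33×919 + 19.6×2830 + (z_c − 1.28 − 22.93)×3390
The z_c×3390 term appears on both sides and cancels. Collect the known terms of each column as K = Σ(ρt)_known − 3390 × (depth of known layers): K_1 = 0 − 3390×38.6 = −130854; K_2 = 58528.27 − 3390×(1.28 + 22.93) = −23543.63.
Balance: K_1 + 38.6×ρ = K_2, so ρ = (K_2 − K_1)/38.6 = 107310/38.6 = 2780 kg/m³.

2780 kg/m³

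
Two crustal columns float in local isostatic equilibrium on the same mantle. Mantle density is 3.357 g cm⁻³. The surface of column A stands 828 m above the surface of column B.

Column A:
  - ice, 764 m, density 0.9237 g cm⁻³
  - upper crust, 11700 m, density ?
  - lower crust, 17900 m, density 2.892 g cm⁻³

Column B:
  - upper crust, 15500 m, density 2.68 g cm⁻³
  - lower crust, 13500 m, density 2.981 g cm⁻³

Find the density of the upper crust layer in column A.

Take the compensation level at the base of the deeper column (depth z_c below the surface of column A) and equate Σ ρ_i t_i down to z_c; mantle fills any gap and the z_c terms cancel.
Column A: 764×0.9237 + 11700×ρ + 17900×2.892 + (z_c − 30364)×3.357
Column B: 828×0 + 15500×2.68 + 13500×2.981 + (z_c − 828 − 29000)×3.357
The z_c×3.357 term appears on both sides and cancels. Collect the known terms of each column as K = Σ(ρt)_known − 3.357 × (depth of known layers): K_A = 52472.5068 − 3.357×30364 = −49459.4412; K_B = 81783.5 − 3.357×(828 + 29000) = −18349.096.
Balance: K_A + 11700×ρ = K_B, so ρ = (K_B − K_A)/11700 = 31110.3/11700 = 2.66 g cm⁻³.

2.66 g cm⁻³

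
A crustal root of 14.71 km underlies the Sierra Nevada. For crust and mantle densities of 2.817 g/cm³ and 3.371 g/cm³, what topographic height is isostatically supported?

2.89 km

Isostatic balance requires: ρ_c h = (ρ_m − ρ_c) r.
h = r (ρ_m − ρ_c) / ρ_c = 14.71 km × (3.371 − 2.817) / 2.817 = 2.89 km.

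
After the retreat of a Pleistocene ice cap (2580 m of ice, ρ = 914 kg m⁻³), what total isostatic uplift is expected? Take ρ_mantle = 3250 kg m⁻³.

726 m

Removing the load lets mantle flow back in; uplift u satisfies ρ_ice t = ρ_m u.
u = t ρ_ice/ρ_m = 2580 m × 914/3250 = 726 m.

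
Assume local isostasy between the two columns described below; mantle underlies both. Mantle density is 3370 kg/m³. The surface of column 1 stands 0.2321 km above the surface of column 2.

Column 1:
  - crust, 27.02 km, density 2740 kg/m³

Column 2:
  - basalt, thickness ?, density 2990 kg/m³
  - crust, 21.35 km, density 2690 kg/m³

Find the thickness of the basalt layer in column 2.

Take the compensation level at the base of the deeper column (depth z_c below the surface of column 1) and equate Σ ρ_i t_i down to z_c; mantle fills any gap and the z_c terms cancel.
Column 1: 27.02×2740 + (z_c − 27.02)×3370
Column 2: 0.2321×0 + x×2990 + 21.35×2690 + (z_c − 0.2321 − 21.35 − x)×3370
The z_c×3370 term appears on both sides and cancels. Collect the known terms of each column as K = Σ(ρt)_known − 3370 × (depth of known layers): K_1 = 74034.8 − 3370×27.02 = −17022.6; K_2 = 57431.5 − 3370×(0.2321 + 21.35) = −15300.177.
Balance: K_1 = K_2 − x×(3370 − 2990), so x = (K_2 − K_1)/(3370 − 2990) = 1722.42/380 = 4.53 km.

4.53 km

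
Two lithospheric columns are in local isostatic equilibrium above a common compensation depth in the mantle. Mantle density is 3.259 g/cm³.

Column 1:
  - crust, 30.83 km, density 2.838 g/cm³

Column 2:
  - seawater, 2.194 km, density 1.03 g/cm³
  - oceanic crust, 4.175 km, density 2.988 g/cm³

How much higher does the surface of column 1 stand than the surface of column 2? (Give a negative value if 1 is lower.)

2.13 km

For any compensation level in the mantle, the mantle terms cancel and isostasy reduces to e = (Σt_1 − Σt_2) − (Σ(ρt)_1 − Σ(ρt)_2) / ρ_m.
Σt_1 = 30.83 km; Σt_2 = 6.369 km; Σ(ρt)_1 = 87.49554; Σ(ρt)_2 = 14.73472 (in km·g/cm³).
e = (30.83 − 6.369) − (87.49554 − 14.73472) / 3.259 = 2.13 km.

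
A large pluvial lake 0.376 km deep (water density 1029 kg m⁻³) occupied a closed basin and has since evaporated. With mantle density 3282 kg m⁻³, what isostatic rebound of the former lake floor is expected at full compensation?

0.118 km

u = d ρ_w/ρ_m = 0.376 km × 1029/3282 = 0.118 km.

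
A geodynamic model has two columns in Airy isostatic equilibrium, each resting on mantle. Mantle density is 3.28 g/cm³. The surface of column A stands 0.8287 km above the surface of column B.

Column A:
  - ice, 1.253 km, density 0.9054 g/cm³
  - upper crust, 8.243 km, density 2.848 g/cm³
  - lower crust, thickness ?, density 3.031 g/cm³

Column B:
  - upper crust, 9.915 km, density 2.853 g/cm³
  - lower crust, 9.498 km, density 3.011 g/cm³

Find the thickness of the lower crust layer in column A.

11.9 km

Take the compensation level at the base of the deeper column (depth z_c below the surface of column A) and equate Σ ρ_i t_i down to z_c; mantle fills any gap and the z_c terms cancel.
Column A: 1.253×0.9054 + 8.243×2.848 + x×3.031 + (z_c − 9.496 − x)×3.28
Column B: 0.8287×0 + 9.915×2.853 + 9.498×3.011 + (z_c − 0.8287 − 19.413)×3.28
The z_c×3.28 term appears on both sides and cancels. Collect the known terms of each column as K = Σ(ρt)_known − 3.28 × (depth of known layers): K_A = 24.6105302 − 3.28×9.496 = −6.5363498; K_B = 56.885973 − 3.28×(0.8287 + 19.413) = −9.506803.
Balance: K_A − x×(3.28 − 3.031) = K_B, so x = (K_A − K_B)/(3.28 − 3.031) = 2.97045/0.249 = 11.9 km.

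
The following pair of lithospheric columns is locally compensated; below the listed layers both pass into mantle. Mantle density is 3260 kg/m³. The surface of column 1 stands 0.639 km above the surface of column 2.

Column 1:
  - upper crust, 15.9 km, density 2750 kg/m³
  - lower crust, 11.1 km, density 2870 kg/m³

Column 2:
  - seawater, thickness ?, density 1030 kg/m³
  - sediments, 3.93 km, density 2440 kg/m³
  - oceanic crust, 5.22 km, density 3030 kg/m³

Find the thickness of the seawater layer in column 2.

2.66 km

Take the compensation level at the base of the deeper column (depth z_c below the surface of column 1) and equate Σ ρ_i t_i down to z_c; mantle fills any gap and the z_c terms cancel.
Column 1: 15.9×2750 + 11.1×2870 + (z_c − 27)×3260
Column 2: 0.639×0 + x×1030 + 3.93×2440 + 5.22×3030 + (z_c − 0.639 − 9.15 − x)×3260
The z_c×3260 term appears on both sides and cancels. Collect the known terms of each column as K = Σ(ρt)_known − 3260 × (depth of known layers): K_1 = 75582 − 3260×27 = −12438; K_2 = 25405.8 − 3260×(0.639 + 9.15) = −6506.34.
Balance: K_1 = K_2 − x×(3260 − 1030), so x = (K_2 − K_1)/(3260 − 1030) = 5931.66/2230 = 2.66 km.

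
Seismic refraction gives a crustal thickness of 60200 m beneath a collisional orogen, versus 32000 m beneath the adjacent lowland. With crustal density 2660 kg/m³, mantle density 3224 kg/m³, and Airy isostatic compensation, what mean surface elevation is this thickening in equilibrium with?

Excess crust Δ = 60200 m − 32000 m = 28200 m, split between elevation h and root r with h + r = Δ.
Airy balance ρ_c h = (ρ_m − ρ_c) r gives r = h ρ_c/(ρ_m − ρ_c), so h (1 + ρ_c/(ρ_m − ρ_c)) = Δ, i.e. h = Δ (ρ_m − ρ_c)/ρ_m.
h = 28200 m × 564/3224 = 4930 m.

4930 m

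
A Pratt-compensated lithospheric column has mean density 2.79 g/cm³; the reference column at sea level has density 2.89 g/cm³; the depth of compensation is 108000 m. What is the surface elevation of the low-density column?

3870 m

ρ_ref D = ρ (D + h) → h = D (ρ_ref − ρ)/ρ.
h = 108000 m × (2.89 − 2.79)/2.79 = 3870 m.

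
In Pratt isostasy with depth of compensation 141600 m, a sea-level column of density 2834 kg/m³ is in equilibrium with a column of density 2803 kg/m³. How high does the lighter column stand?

ρ_ref D = ρ (D + h) → h = D (ρ_ref − ρ)/ρ.
h = 141600 m × (2834 − 2803)/2803 = 1570 m.

1570 m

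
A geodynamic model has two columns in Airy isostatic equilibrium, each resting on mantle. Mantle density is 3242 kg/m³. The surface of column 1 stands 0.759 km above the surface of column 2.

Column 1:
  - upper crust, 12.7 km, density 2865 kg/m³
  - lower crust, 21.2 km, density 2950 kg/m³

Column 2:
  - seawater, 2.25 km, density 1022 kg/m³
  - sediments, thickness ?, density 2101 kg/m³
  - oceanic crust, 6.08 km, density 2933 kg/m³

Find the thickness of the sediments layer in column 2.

Take the compensation level at the base of the deeper column (depth z_c below the surface of column 1) and equate Σ ρ_i t_i down to z_c; mantle fills any gap and the z_c terms cancel.
Column 1: 12.7×2865 + 21.2×2950 + (z_c − 33.9)×3242
Column 2: 0.759×0 + 2.25×1022 + x×2101 + 6.08×2933 + (z_c − 0.759 − 8.33 − x)×3242
The z_c×3242 term appears on both sides and cancels. Collect the known terms of each column as K = Σ(ρt)_known − 3242 × (depth of known layers): K_1 = 98925.5 − 3242×33.9 = −10978.3; K_2 = 20132.14 − 3242×(0.759 + 8.33) = −9334.398.
Balance: K_1 = K_2 − x×(3242 − 2101), so x = (K_2 − K_1)/(3242 − 2101) = 1643.9/1141 = 1.44 km.

1.44 km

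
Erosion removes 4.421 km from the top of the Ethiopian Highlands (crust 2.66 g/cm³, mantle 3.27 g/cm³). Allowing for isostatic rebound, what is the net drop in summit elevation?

Rebound u = e ρ_c/ρ_m = 4.421 km × 2.66/3.27 = 3.596 km.
Net surface drop = e − u = 4.421 km − 3.596 km = e (ρ_m − ρ_c)/ρ_m = 0.825 km.

0.825 km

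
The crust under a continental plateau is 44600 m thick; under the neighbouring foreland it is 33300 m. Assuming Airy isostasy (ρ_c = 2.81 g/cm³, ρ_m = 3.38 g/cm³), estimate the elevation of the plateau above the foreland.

1910 m

Excess crust Δ = 44600 m − 33300 m = 11300 m, split between elevation h and root r with h + r = Δ.
Airy balance ρ_c h = (ρ_m − ρ_c) r gives r = h ρ_c/(ρ_m − ρ_c), so h (1 + ρ_c/(ρ_m − ρ_c)) = Δ, i.e. h = Δ (ρ_m − ρ_c)/ρ_m.
h = 11300 m × 0.57/3.38 = 1910 m.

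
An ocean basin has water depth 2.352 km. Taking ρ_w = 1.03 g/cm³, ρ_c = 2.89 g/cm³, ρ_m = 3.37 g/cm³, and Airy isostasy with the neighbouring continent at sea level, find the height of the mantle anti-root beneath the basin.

9.11 km

By Archimedes' principle applied to the lithosphere: replacing crust with seawater at the top is compensated by replacing crust with mantle at the base: d (ρ_c − ρ_w) = a (ρ_m − ρ_c).
a = d (ρ_c − ρ_w)/(ρ_m − ρ_c) = 2.352 km × 1.86/0.48 = 9.11 km.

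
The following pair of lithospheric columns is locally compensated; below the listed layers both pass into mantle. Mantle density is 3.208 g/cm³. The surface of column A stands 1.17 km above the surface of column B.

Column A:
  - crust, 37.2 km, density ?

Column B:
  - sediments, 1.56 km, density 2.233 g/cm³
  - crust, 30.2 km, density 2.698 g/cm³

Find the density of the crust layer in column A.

Take the compensation level at the base of the deeper column (depth z_c below the surface of column A) and equate Σ ρ_i t_i down to z_c; mantle fills any gap and the z_c terms cancel.
Column A: 37.2×ρ + (z_c − 37.2)×3.208
Column B: 1.17×0 + 1.56×2.233 + 30.2×2.698 + (z_c − 1.17 − 31.76)×3.208
The z_c×3.208 term appears on both sides and cancels. Collect the known terms of each column as K = Σ(ρt)_known − 3.208 × (depth of known layers): K_A = 0 − 3.208×37.2 = −119.3376; K_B = 84.96308 − 3.208×(1.17 + 31.76) = −20.67636.
Balance: K_A + 37.2×ρ = K_B, so ρ = (K_B − K_A)/37.2 = 98.6612/37.2 = 2.65 g/cm³.

2.65 g/cm³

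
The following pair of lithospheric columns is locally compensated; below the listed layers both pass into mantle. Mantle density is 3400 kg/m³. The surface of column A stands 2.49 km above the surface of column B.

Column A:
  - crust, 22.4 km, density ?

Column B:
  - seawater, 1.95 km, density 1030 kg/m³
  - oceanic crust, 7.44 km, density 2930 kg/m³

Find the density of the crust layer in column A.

Take the compensation level at the base of the deeper column (depth z_c below the surface of column A) and equate Σ ρ_i t_i down to z_c; mantle fills any gap and the z_c terms cancel.
Column A: 22.4×ρ + (z_c − 22.4)×3400
Column B: 2.49×0 + 1.95×1030 + 7.44×2930 + (z_c − 2.49 − 9.39)×3400
The z_c×3400 term appears on both sides and cancels. Collect the known terms of each column as K = Σ(ρt)_known − 3400 × (depth of known layers): K_A = 0 − 3400×22.4 = −76160; K_B = 23807.7 − 3400×(2.49 + 9.39) = −16584.3.
Balance: K_A + 22.4×ρ = K_B, so ρ = (K_B − K_A)/22.4 = 59575.7/22.4 = 2660 kg/m³.

2660 kg/m³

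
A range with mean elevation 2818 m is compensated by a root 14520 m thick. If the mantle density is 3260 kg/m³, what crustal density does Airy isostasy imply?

2730 kg/m³

ρ_c h = (ρ_m − ρ_c) r → ρ_c (h + r) = ρ_m r → ρ_c = ρ_m r / (h + r).
ρ_c = 3260 × 14520 m / (2818 m + 14520 m) = 2730 kg/m³.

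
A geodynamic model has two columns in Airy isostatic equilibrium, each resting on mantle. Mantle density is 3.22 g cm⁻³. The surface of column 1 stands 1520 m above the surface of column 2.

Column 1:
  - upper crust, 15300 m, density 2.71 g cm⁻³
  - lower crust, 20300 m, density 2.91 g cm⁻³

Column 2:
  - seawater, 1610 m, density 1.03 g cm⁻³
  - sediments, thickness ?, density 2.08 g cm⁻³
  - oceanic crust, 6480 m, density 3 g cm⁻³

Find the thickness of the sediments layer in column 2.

Take the compensation level at the base of the deeper column (depth z_c below the surface of column 1) and equate Σ ρ_i t_i down to z_c; mantle fills any gap and the z_c terms cancel.
Column 1: 15300×2.71 + 20300×2.91 + (z_c − 35600)×3.22
Column 2: 1520×0 + 1610×1.03 + x×2.08 + 6480×3 + (z_c − 1520 − 8090 − x)×3.22
The z_c×3.22 term appears on both sides and cancels. Collect the known terms of each column as K = Σ(ρt)_known − 3.22 × (depth of known layers): K_1 = 100536 − 3.22×35600 = −14096; K_2 = 21098.3 − 3.22×(1520 + 8090) = −9845.9.
Balance: K_1 = K_2 − x×(3.22 − 2.08), so x = (K_2 − K_1)/(3.22 − 2.08) = 4250.1/1.14 = 3730 m.

3730 m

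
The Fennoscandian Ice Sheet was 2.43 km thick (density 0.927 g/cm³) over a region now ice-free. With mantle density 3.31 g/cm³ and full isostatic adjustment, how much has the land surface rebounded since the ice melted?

0.681 km

Removing the load lets mantle flow back in; uplift u satisfies ρ_ice t = ρ_m u.
u = t ρ_ice/ρ_m = 2.43 km × 0.927/3.31 = 0.681 km.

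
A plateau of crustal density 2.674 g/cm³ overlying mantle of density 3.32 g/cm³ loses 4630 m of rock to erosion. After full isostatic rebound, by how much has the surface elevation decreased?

Rebound u = e ρ_c/ρ_m = 4630 m × 2.674/3.32 = 3729 m.
Net surface drop = e − u = 4630 m − 3729 m = e (ρ_m − ρ_c)/ρ_m = 901 m.

901 m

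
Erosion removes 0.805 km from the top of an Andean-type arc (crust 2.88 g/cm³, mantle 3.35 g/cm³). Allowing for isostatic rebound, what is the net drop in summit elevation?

Rebound u = e ρ_c/ρ_m = 0.805 km × 2.88/3.35 = 0.6921 km.
Net surface drop = e − u = 0.805 km − 0.6921 km = e (ρ_m − ρ_c)/ρ_m = 0.113 km.

0.113 km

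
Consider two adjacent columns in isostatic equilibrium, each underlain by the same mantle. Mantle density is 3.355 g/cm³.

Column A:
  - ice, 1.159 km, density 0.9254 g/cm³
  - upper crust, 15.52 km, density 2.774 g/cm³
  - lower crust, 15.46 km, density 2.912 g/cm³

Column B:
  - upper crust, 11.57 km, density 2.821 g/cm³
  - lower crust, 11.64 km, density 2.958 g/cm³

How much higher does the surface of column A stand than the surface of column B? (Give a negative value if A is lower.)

2.35 km

For any compensation level in the mantle, the mantle terms cancel and isostasy reduces to e = (Σt_A − Σt_B) − (Σ(ρt)_A − Σ(ρt)_B) / ρ_m.
Σt_A = 32.139 km; Σt_B = 23.21 km; Σ(ρt)_A = 89.1445386; Σ(ρt)_B = 67.07009 (in km·g/cm³).
e = (32.139 − 23.21) − (89.1445386 − 67.07009) / 3.355 = 2.35 km.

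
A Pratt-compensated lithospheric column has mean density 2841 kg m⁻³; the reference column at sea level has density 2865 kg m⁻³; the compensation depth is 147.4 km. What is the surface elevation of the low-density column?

1.25 km

ρ_ref D = ρ (D + h) → h = D (ρ_ref − ρ)/ρ.
h = 147.4 km × (2865 − 2841)/2841 = 1.25 km.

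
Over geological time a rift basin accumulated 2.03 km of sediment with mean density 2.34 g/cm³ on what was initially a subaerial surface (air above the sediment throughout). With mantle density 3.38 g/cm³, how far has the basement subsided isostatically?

Subaerial load: s = t ρ_sed / ρ_m = 2.03 km × 2.34/3.38 = 1.41 km.

1.41 km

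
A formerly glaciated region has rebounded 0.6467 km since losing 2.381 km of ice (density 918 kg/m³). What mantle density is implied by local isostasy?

ρ_m = ρ_ice t / u = 918 × 2.381 km/0.6467 km = 3380 kg/m³.

3380 kg/m³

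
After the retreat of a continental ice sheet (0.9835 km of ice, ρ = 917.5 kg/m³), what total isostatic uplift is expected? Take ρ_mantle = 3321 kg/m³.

0.272 km

Removing the load lets mantle flow back in; uplift u satisfies ρ_ice t = ρ_m u.
u = t ρ_ice/ρ_m = 0.9835 km × 917.5/3321 = 0.272 km.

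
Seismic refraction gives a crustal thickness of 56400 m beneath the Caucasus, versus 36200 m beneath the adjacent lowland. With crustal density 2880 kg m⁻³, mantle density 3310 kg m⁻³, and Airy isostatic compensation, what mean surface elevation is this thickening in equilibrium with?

Excess crust Δ = 56400 m − 36200 m = 20200 m, split between elevation h and root r with h + r = Δ.
Airy balance ρ_c h = (ρ_m − ρ_c) r gives r = h ρ_c/(ρ_m − ρ_c), so h (1 + ρ_c/(ρ_m − ρ_c)) = Δ, i.e. h = Δ (ρ_m − ρ_c)/ρ_m.
h = 20200 m × 430/3310 = 2620 m.

2620 m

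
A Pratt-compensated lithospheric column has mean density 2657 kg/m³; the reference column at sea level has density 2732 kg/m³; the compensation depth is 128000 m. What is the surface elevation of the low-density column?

3610 m

ρ_ref D = ρ (D + h) → h = D (ρ_ref − ρ)/ρ.
h = 128000 m × (2732 − 2657)/2657 = 3610 m.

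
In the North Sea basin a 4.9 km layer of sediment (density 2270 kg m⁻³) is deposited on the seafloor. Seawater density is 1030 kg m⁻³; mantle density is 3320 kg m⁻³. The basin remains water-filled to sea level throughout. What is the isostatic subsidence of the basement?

2.65 km

Submarine loading: the sediment displaces seawater, and the subsidence is in turn flooded, so s (ρ_m − ρ_w) = t (ρ_sed − ρ_w).
s = 4.9 km × (2270 − 1030) / (3320 − 1030) = 2.65 km.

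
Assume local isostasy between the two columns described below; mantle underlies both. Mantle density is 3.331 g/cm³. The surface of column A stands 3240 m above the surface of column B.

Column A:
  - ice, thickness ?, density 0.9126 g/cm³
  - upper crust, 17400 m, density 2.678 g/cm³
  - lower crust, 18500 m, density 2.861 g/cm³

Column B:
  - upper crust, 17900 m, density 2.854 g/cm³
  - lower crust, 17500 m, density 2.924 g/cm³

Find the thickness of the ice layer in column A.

2640 m

Take the compensation level at the base of the deeper column (depth z_c below the surface of column A) and equate Σ ρ_i t_i down to z_c; mantle fills any gap and the z_c terms cancel.
Column A: x×0.9126 + 17400×2.678 + 18500×2.861 + (z_c − 35900 − x)×3.331
Column B: 3240×0 + 17900×2.854 + 17500×2.924 + (z_c − 3240 − 35400)×3.331
The z_c×3.331 term appears on both sides and cancels. Collect the known terms of each column as K = Σ(ρt)_known − 3.331 × (depth of known layers): K_A = 99525.7 − 3.331×35900 = −20057.2; K_B = 102256.6 − 3.331×(3240 + 35400) = −26453.24.
Balance: K_A − x×(3.331 − 0.9126) = K_B, so x = (K_A − K_B)/(3.331 − 0.9126) = 6396.04/2.4184 = 2640 m.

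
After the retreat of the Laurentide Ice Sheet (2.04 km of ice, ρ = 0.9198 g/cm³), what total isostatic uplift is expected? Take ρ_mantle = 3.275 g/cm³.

Removing the load lets mantle flow back in; uplift u satisfies ρ_ice t = ρ_m u.
u = t ρ_ice/ρ_m = 2.04 km × 0.9198/3.275 = 0.573 km.

0.573 km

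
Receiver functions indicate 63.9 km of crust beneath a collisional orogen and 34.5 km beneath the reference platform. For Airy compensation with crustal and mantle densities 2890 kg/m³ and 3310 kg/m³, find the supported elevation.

3.73 km

Excess crust Δ = 63.9 km − 34.5 km = 29.4 km, split between elevation h and root r with h + r = Δ.
Airy balance ρ_c h = (ρ_m − ρ_c) r gives r = h ρ_c/(ρ_m − ρ_c), so h (1 + ρ_c/(ρ_m − ρ_c)) = Δ, i.e. h = Δ (ρ_m − ρ_c)/ρ_m.
h = 29.4 km × 420/3310 = 3.73 km.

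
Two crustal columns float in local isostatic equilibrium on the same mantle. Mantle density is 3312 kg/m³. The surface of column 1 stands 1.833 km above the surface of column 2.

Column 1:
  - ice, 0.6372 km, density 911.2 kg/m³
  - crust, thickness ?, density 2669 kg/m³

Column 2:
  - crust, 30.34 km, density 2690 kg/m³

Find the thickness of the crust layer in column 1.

Take the compensation level at the base of the deeper column (depth z_c below the surface of column 1) and equate Σ ρ_i t_i down to z_c; mantle fills any gap and the z_c terms cancel.
Column 1: 0.6372×911.2 + x×2669 + (z_c − 0.6372 − x)×3312
Column 2: 1.833×0 + 30.34×2690 + (z_c − 1.833 − 30.34)×3312
The z_c×3312 term appears on both sides and cancels. Collect the known terms of each column as K = Σ(ρt)_known − 3312 × (depth of known layers): K_1 = 580.61664 − 3312×0.6372 = −1529.78976; K_2 = 81614.6 − 3312×(1.833 + 30.34) = −24942.376.
Balance: K_1 − x×(3312 − 2669) = K_2, so x = (K_1 − K_2)/(3312 − 2669) = 23412.6/643 = 36.4 km.

36.4 km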